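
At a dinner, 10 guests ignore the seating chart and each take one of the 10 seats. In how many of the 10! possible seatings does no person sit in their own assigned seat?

1334961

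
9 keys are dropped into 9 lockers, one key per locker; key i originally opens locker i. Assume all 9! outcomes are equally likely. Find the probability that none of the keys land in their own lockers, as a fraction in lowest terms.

16687/45360

Favorable outcomes: !9 = 133496.
Total outcomes: 9! = 362880.
Probability = 133496/362880 = 16687/45360.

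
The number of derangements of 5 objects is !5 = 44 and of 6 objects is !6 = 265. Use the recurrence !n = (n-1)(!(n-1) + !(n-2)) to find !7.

1854

!7 = (7-1)·(!6 + !5) = 6·(265 + 44) = 6·309 = 1854.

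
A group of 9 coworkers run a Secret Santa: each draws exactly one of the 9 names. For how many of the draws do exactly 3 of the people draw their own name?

22260

Choose which 3 of the 9 are fixed: C(9,3) = 84.
The other 6 form a derangement: !6 = 265.
Total: 84 × 265 = 22260.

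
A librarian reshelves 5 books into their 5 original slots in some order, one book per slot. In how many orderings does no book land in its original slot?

!5 is the nearest integer to 5!/e.
5! = 120, and 120/e ≈ 44.15, so !5 = 44.

44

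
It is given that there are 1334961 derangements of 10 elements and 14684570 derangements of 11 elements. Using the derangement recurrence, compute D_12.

176214841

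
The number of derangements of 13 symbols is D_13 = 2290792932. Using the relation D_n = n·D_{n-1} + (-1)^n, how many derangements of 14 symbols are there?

32071101049

D_14 = 14·2290792932 + 1 = 32071101049.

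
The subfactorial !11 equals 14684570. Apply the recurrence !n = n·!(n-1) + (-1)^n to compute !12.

!12 = 12·14684570 + 1 = 176214841.

176214841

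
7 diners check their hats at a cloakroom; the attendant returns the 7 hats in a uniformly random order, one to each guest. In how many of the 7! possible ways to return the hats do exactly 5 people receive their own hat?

Pick the 5 fixed positions: C(7,5) = 21 ways.
The other 2 form a derangement: !2 = 1.
Total: 21 × 1 = 21.

21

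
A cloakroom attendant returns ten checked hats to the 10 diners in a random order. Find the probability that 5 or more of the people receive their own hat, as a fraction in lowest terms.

Favorable outcomes: Σ_{i≥5} C(10,i)·!(10-i) = 252·44 + 210·9 + 120·2 + 45·1 + 10·0 + 1·1 = 13264.
Total outcomes: 10! = 3628800.
Probability = 13264/3628800 = 829/226800.

829/226800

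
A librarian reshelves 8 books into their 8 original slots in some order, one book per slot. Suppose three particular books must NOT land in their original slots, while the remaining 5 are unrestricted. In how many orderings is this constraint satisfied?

27240

Let A_j be the event that the j-th constrained one is fixed. By inclusion-exclusion over the 3 events:
Σ_{j=0}^{3} (-1)^j C(3,j)(8-j)!
= C(3,0)·8! - C(3,1)·7! + C(3,2)·6! - C(3,3)·5!
= 40320 - 15120 + 2160 - 120
= 27240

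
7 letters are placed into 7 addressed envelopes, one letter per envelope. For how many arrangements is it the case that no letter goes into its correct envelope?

1854

!7 is the nearest integer to 7!/e.
7! = 5040, and 5040/e ≈ 1854.11, so !7 = 1854.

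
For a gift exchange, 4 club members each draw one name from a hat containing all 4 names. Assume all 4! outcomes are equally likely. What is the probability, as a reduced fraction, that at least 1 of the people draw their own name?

Favorable outcomes: Σ_{i≥1} C(4,i)·!(4-i) = 4·2 + 6·1 + 4·0 + 1·1 = 15.
Total outcomes: 4! = 24.
Probability = 15/24 = 5/8.

5/8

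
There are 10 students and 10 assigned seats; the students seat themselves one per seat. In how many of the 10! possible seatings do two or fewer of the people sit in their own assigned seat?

# with exactly i fixed is C(10,i)·!(10-i); sum over i=0..2:
  i=0: C(10,0)·!10 = 1·1334961 = 1334961
  i=1: C(10,1)·!9 = 10·133496 = 1334960
  i=2: C(10,2)·!8 = 45·14833 = 667485
Total = 3337406.

3337406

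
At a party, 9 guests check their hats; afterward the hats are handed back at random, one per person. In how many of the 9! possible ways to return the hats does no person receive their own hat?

!9 is the nearest integer to 9!/e.
9! = 362880, and 362880/e ≈ 133496.09, so !9 = 133496.

133496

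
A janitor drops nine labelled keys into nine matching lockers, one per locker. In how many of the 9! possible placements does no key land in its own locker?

133496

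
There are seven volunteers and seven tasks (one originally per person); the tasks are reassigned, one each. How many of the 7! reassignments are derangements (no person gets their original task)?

1854

The subfactorial !7 = [7!/e] (nearest integer).
7! = 5040, and 5040/e ≈ 1854.11, so !7 = 1854.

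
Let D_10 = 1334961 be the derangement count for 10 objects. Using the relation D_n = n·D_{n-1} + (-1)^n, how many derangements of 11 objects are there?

14684570

D_11 = 11·1334961 - 1 = 14684570.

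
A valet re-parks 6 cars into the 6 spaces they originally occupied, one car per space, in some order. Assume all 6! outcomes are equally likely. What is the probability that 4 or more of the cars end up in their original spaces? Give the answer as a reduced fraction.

1/45

Favorable outcomes: Σ_{i≥4} C(6,i)·!(6-i) = 15·1 + 6·0 + 1·1 = 16.
Total outcomes: 6! = 720.
Probability = 16/720 = 1/45.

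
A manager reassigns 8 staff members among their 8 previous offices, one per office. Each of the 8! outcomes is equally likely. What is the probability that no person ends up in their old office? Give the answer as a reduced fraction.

Favorable outcomes: !8 = 14833.
Total outcomes: 8! = 40320.
Probability = 14833/40320 = 2119/5760.

2119/5760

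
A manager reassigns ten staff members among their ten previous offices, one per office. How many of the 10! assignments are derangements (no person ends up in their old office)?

Use !n = (n-1)(!(n-1) + !(n-2)).
!10 = 9·(133496 + 14833) = 9·148329 = 1334961

1334961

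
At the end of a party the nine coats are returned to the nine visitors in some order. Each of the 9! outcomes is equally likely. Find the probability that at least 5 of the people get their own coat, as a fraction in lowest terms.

1339/362880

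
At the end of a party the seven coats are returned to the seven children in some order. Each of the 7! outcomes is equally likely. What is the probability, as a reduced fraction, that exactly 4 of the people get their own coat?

1/72

Favorable outcomes: C(7,4)·!3 = 35·2 = 70.
Total outcomes: 7! = 5040.
Probability = 70/5040 = 1/72.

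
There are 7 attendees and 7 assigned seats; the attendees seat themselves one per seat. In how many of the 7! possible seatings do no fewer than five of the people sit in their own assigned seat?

Sum C(7,i)·!(7-i) for i = 5..7:
  i=5: C(7,5)·!2 = 21·1 = 21
  i=6: C(7,6)·!1 = 7·0 = 0
  i=7: C(7,7)·!0 = 1·1 = 1
Total = 22.

22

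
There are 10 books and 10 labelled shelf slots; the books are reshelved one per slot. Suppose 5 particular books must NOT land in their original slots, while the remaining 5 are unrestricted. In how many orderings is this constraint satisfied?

2170680

Let A_j be the event that the j-th constrained one is fixed. By inclusion-exclusion over the 5 events:
Σ_{j=0}^{5} (-1)^j C(5,j)(10-j)!
= C(5,0)·10! - C(5,1)·9! + C(5,2)·8! - C(5,3)·7! + C(5,4)·6! - C(5,5)·5!
= 3628800 - 1814400 + 403200 - 50400 + 3600 - 120
= 2170680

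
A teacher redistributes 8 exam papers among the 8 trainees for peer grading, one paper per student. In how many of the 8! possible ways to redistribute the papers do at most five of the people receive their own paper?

Sum C(8,i)·!(8-i) for i = 0..5:
  i=0: C(8,0)·!8 = 1·14833 = 14833
  i=1: C(8,1)·!7 = 8·1854 = 14832
  i=2: C(8,2)·!6 = 28·265 = 7420
  i=3: C(8,3)·!5 = 56·44 = 2464
  i=4: C(8,4)·!4 = 70·9 = 630
  i=5: C(8,5)·!3 = 56·2 = 112
Total = 40291.

40291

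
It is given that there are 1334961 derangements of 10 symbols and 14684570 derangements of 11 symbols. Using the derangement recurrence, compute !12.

176214841

!12 = (12-1)·(!11 + !10) = 11·(14684570 + 1334961) = 11·16019531 = 176214841.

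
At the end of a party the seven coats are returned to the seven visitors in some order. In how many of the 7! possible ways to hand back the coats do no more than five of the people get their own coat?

Sum C(7,i)·!(7-i) for i = 0..5:
  i=0: C(7,0)·!7 = 1·1854 = 1854
  i=1: C(7,1)·!6 = 7·265 = 1855
  i=2: C(7,2)·!5 = 21·44 = 924
  i=3: C(7,3)·!4 = 35·9 = 315
  i=4: C(7,4)·!3 = 35·2 = 70
  i=5: C(7,5)·!2 = 21·1 = 21
Total = 5039.

5039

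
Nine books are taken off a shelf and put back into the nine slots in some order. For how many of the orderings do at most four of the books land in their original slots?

361541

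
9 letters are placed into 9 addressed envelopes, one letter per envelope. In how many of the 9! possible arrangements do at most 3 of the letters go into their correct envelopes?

355997

# with exactly i fixed is C(9,i)·!(9-i); sum over i=0..3:
  i=0: C(9,0)·!9 = 1·133496 = 133496
  i=1: C(9,1)·!8 = 9·14833 = 133497
  i=2: C(9,2)·!7 = 36·1854 = 66744
  i=3: C(9,3)·!6 = 84·265 = 22260
Total = 355997.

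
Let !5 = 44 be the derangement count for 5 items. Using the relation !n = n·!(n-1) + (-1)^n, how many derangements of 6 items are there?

!6 = 6·44 + 1 = 265.

265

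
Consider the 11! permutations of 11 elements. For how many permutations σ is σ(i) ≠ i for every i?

By inclusion-exclusion, !11 = Σ (-1)^k · 11!/k! for k=0..11
= 11! - 11!/1! + 11!/2! - 11!/3! + 11!/4! - 11!/5! + 11!/6! - 11!/7! + 11!/8! - 11!/9! + 11!/10! - 11!/11!
= 39916800 - 39916800 + 19958400 - 6652800 + 1663200 - 332640 + 55440 - 7920 + 990 - 110 + 11 - 1
= 14684570

14684570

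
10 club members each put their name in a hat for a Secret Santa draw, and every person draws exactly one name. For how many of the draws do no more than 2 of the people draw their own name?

Sum C(10,i)·!(10-i) for i = 0..2:
  i=0: C(10,0)·!10 = 1·1334961 = 1334961
  i=1: C(10,1)·!9 = 10·133496 = 1334960
  i=2: C(10,2)·!8 = 45·14833 = 667485
Total = 3337406.

3337406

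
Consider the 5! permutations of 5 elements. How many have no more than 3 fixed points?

119

Sum C(5,i)·!(5-i) for i = 0..3:
  i=0: C(5,0)·!5 = 1·44 = 44
  i=1: C(5,1)·!4 = 5·9 = 45
  i=2: C(5,2)·!3 = 10·2 = 20
  i=3: C(5,3)·!2 = 10·1 = 10
Total = 119.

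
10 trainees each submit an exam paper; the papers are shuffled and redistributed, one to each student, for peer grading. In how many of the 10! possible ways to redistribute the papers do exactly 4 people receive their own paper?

55650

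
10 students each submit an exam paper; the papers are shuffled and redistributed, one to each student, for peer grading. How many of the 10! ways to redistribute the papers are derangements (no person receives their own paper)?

1334961

Use !n = (n-1)(!(n-1) + !(n-2)).
!10 = 9·(133496 + 14833) = 9·148329 = 1334961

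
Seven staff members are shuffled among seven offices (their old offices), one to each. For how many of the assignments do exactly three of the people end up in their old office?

Choose which 3 of the 7 are fixed: C(7,3) = 35.
The remaining 4 must be deranged: !4 = 9.
Total: 35 × 9 = 315.

315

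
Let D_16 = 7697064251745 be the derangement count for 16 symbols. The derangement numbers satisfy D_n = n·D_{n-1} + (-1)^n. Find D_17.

130850092279664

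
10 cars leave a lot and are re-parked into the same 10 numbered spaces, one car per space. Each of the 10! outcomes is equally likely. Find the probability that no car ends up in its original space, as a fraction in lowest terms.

16481/44800

Favorable outcomes: !10 = 1334961.
Total outcomes: 10! = 3628800.
Probability = 1334961/3628800 = 16481/44800.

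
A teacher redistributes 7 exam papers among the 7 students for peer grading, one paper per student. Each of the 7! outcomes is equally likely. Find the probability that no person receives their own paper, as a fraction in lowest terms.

103/280

Favorable outcomes: !7 = 1854.
Total outcomes: 7! = 5040.
Probability = 1854/5040 = 103/280.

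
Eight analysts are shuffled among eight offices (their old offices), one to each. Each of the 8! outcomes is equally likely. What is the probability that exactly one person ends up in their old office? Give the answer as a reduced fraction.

Favorable outcomes: C(8,1)·!7 = 8·1854 = 14832.
Total outcomes: 8! = 40320.
Probability = 14832/40320 = 103/280.

103/280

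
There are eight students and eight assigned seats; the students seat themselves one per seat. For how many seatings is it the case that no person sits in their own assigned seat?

!8 is the nearest integer to 8!/e.
8! = 40320, and 40320/e ≈ 14832.90, so !8 = 14833.

14833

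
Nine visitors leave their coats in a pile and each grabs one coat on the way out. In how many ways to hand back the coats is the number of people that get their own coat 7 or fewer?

362879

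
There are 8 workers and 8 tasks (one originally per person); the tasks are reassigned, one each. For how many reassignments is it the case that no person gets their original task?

Use !n = n·!(n-1) + (-1)^n.
!8 = 8·1854 + 1 = 14833

14833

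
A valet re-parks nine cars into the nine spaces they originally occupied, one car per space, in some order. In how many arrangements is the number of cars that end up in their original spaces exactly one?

133497

Pick the single fixed position: C(9,1) = 9 ways.
The other 8 form a derangement: !8 = 14833.
Total: 9 × 14833 = 133497.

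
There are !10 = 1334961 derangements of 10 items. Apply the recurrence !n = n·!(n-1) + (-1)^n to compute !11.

14684570

!11 = 11·1334961 - 1 = 14684570.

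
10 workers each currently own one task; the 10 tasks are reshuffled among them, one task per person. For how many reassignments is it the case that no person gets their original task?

Use !n = (n-1)(!(n-1) + !(n-2)).
!10 = 9·(133496 + 14833) = 9·148329 = 1334961

1334961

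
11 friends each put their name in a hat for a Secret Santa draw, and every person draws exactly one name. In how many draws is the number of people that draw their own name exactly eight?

Choose which 8 of the 11 are fixed: C(11,8) = 165.
The remaining 3 must be deranged: !3 = 2.
Total: 165 × 2 = 330.

330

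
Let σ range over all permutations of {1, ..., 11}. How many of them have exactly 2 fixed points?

7342280

Choose which 2 of the 11 are fixed: C(11,2) = 55.
The remaining 9 must be deranged: !9 = 133496.
Total: 55 × 133496 = 7342280.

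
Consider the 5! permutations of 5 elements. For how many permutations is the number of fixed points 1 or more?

76

Sum C(5,i)·!(5-i) for i = 1..5:
  i=1: C(5,1)·!4 = 5·9 = 45
  i=2: C(5,2)·!3 = 10·2 = 20
  i=3: C(5,3)·!2 = 10·1 = 10
  i=4: C(5,4)·!1 = 5·0 = 0
  i=5: C(5,5)·!0 = 1·1 = 1
Total = 76.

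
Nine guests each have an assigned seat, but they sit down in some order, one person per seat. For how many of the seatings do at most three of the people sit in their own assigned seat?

355997

Sum C(9,i)·!(9-i) for i = 0..3:
  i=0: C(9,0)·!9 = 1·133496 = 133496
  i=1: C(9,1)·!8 = 9·14833 = 133497
  i=2: C(9,2)·!7 = 36·1854 = 66744
  i=3: C(9,3)·!6 = 84·265 = 22260
Total = 355997.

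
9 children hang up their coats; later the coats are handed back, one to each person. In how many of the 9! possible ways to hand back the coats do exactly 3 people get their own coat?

22260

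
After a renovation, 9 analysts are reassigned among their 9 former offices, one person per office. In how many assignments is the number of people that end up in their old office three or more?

# with exactly i fixed is C(9,i)·!(9-i); sum over i=3..9:
  i=3: C(9,3)·!6 = 84·265 = 22260
  i=4: C(9,4)·!5 = 126·44 = 5544
  i=5: C(9,5)·!4 = 126·9 = 1134
  i=6: C(9,6)·!3 = 84·2 = 168
  i=7: C(9,7)·!2 = 36·1 = 36
  i=8: C(9,8)·!1 = 9·0 = 0
  i=9: C(9,9)·!0 = 1·1 = 1
Total = 29143.

29143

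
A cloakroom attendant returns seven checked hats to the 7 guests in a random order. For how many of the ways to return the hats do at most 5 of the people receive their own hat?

5039

Sum C(7,i)·!(7-i) for i = 0..5:
  i=0: C(7,0)·!7 = 1·1854 = 1854
  i=1: C(7,1)·!6 = 7·265 = 1855
  i=2: C(7,2)·!5 = 21·44 = 924
  i=3: C(7,3)·!4 = 35·9 = 315
  i=4: C(7,4)·!3 = 35·2 = 70
  i=5: C(7,5)·!2 = 21·1 = 21
Total = 5039.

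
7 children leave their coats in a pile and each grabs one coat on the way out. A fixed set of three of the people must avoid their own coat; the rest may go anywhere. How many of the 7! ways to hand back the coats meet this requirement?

Inclusion-exclusion on the 3 forbidden self-matches:
Σ_{j=0}^{3} (-1)^j C(3,j)(7-j)!
= C(3,0)·7! - C(3,1)·6! + C(3,2)·5! - C(3,3)·4!
= 5040 - 2160 + 360 - 24
= 3216

3216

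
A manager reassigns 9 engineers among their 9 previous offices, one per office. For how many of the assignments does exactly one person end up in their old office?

Pick the single fixed position: C(9,1) = 9 ways.
The remaining 8 must be deranged: !8 = 14833.
Total: 9 × 14833 = 133497.

133497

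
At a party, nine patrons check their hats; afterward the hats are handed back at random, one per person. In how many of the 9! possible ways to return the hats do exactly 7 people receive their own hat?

36

Pick the 7 fixed positions: C(9,7) = 36 ways.
The other 2 form a derangement: !2 = 1.
Total: 36 × 1 = 36.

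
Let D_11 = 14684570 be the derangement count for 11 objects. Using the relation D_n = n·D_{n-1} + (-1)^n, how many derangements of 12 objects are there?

176214841

D_12 = 12·14684570 + 1 = 176214841.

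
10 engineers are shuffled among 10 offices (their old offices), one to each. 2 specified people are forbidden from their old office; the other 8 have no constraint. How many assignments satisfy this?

2943360

Inclusion-exclusion on the 2 forbidden self-matches:
Σ_{j=0}^{2} (-1)^j C(2,j)(10-j)!
= C(2,0)·10! - C(2,1)·9! + C(2,2)·8!
= 3628800 - 725760 + 40320
= 2943360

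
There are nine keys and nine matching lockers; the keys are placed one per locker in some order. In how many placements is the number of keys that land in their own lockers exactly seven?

Choose which 7 of the 9 are fixed: C(9,7) = 36.
The remaining 2 must be deranged: !2 = 1.
Total: 36 × 1 = 36.

36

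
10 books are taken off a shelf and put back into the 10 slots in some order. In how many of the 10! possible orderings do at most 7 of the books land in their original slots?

3628754

Sum C(10,i)·!(10-i) for i = 0..7:
  i=0: C(10,0)·!10 = 1·1334961 = 1334961
  i=1: C(10,1)·!9 = 10·133496 = 1334960
  i=2: C(10,2)·!8 = 45·14833 = 667485
  i=3: C(10,3)·!7 = 120·1854 = 222480
  i=4: C(10,4)·!6 = 210·265 = 55650
  i=5: C(10,5)·!5 = 252·44 = 11088
  i=6: C(10,6)·!4 = 210·9 = 1890
  i=7: C(10,7)·!3 = 120·2 = 240
Total = 3628754.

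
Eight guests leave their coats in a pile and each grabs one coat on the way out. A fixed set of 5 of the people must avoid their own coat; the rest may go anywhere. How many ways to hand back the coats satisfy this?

Let A_j be the event that the j-th constrained one is fixed. By inclusion-exclusion over the 5 events:
Σ_{j=0}^{5} (-1)^j C(5,j)(8-j)!
= C(5,0)·8! - C(5,1)·7! + C(5,2)·6! - C(5,3)·5! + C(5,4)·4! - C(5,5)·3!
= 40320 - 25200 + 7200 - 1200 + 120 - 6
= 21234

21234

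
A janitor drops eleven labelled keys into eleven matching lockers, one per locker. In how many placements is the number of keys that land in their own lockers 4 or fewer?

Sum C(11,i)·!(11-i) for i = 0..4:
  i=0: C(11,0)·!11 = 1·14684570 = 14684570
  i=1: C(11,1)·!10 = 11·1334961 = 14684571
  i=2: C(11,2)·!9 = 55·133496 = 7342280
  i=3: C(11,3)·!8 = 165·14833 = 2447445
  i=4: C(11,4)·!7 = 330·1854 = 611820
Total = 39770686.

39770686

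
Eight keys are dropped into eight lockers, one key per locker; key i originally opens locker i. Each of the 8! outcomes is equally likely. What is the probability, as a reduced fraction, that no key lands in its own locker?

2119/5760

Favorable outcomes: !8 = 14833.
Total outcomes: 8! = 40320.
Probability = 14833/40320 = 2119/5760.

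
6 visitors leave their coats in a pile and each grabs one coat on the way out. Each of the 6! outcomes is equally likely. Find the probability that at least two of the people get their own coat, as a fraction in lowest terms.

191/720

Favorable outcomes: Σ_{i≥2} C(6,i)·!(6-i) = 15·9 + 20·2 + 15·1 + 6·0 + 1·1 = 191.
Total outcomes: 6! = 720.
Probability = 191/720 = 191/720.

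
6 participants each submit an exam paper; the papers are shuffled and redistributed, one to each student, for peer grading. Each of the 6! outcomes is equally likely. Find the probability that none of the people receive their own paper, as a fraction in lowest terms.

53/144

Favorable outcomes: !6 = 265.
Total outcomes: 6! = 720.
Probability = 265/720 = 53/144.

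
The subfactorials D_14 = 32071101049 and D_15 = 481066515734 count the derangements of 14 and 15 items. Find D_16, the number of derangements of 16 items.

D_16 = (16-1)·(D_15 + D_14) = 15·(481066515734 + 32071101049) = 15·513137616783 = 7697064251745.

7697064251745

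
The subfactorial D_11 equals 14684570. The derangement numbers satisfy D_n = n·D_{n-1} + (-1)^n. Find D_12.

D_12 = 12·14684570 + 1 = 176214841.

176214841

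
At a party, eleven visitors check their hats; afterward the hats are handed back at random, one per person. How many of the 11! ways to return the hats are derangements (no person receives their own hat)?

14684570

By inclusion-exclusion, !11 = Σ (-1)^k · 11!/k! for k=0..11
= 11! - 11!/1! + 11!/2! - 11!/3! + 11!/4! - 11!/5! + 11!/6! - 11!/7! + 11!/8! - 11!/9! + 11!/10! - 11!/11!
= 39916800 - 39916800 + 19958400 - 6652800 + 1663200 - 332640 + 55440 - 7920 + 990 - 110 + 11 - 1
= 14684570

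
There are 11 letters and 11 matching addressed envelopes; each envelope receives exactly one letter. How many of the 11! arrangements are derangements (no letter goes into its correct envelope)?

Use !n = (n-1)(!(n-1) + !(n-2)).
!11 = 10·(1334961 + 133496) = 10·1468457 = 14684570

14684570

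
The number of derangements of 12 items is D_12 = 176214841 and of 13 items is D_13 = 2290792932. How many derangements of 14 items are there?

D_14 = (14-1)·(D_13 + D_12) = 13·(2290792932 + 176214841) = 13·2467007773 = 32071101049.

32071101049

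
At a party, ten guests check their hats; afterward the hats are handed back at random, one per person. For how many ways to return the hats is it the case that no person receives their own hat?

1334961

By inclusion-exclusion, !10 = Σ (-1)^k · 10!/k! for k=0..10
= 10! - 10!/1! + 10!/2! - 10!/3! + 10!/4! - 10!/5! + 10!/6! - 10!/7! + 10!/8! - 10!/9! + 10!/10!
= 3628800 - 3628800 + 1814400 - 604800 + 151200 - 30240 + 5040 - 720 + 90 - 10 + 1
= 1334961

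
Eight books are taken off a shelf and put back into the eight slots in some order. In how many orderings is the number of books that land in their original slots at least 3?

# with exactly i fixed is C(8,i)·!(8-i); sum over i=3..8:
  i=3: C(8,3)·!5 = 56·44 = 2464
  i=4: C(8,4)·!4 = 70·9 = 630
  i=5: C(8,5)·!3 = 56·2 = 112
  i=6: C(8,6)·!2 = 28·1 = 28
  i=7: C(8,7)·!1 = 8·0 = 0
  i=8: C(8,8)·!0 = 1·1 = 1
Total = 3235.

3235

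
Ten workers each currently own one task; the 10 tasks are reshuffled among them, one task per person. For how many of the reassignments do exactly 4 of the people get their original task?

55650

Pick the 4 fixed positions: C(10,4) = 210 ways.
The other 6 form a derangement: !6 = 265.
Total: 210 × 265 = 55650.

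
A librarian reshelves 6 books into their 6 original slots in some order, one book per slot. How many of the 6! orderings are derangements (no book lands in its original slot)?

265

!6 = 6! · Σ_{k=0}^{6} (-1)^k/k!
= 6! - 6!/1! + 6!/2! - 6!/3! + 6!/4! - 6!/5! + 6!/6!
= 720 - 720 + 360 - 120 + 30 - 6 + 1
= 265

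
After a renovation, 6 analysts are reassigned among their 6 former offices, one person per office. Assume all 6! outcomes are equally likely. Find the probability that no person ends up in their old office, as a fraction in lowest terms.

Favorable outcomes: !6 = 265.
Total outcomes: 6! = 720.
Probability = 265/720 = 53/144.

53/144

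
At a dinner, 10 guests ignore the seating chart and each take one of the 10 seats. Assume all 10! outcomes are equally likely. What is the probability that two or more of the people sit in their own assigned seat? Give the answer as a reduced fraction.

958879/3628800

Favorable outcomes: Σ_{i≥2} C(10,i)·!(10-i) = 45·14833 + 120·1854 + 210·265 + 252·44 + 210·9 + 120·2 + 45·1 + 10·0 + 1·1 = 958879.
Total outcomes: 10! = 3628800.
Probability = 958879/3628800 = 958879/3628800.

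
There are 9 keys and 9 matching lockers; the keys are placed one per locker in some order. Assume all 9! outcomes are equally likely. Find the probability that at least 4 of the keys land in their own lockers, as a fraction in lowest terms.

6883/362880

Favorable outcomes: Σ_{i≥4} C(9,i)·!(9-i) = 126·44 + 126·9 + 84·2 + 36·1 + 9·0 + 1·1 = 6883.
Total outcomes: 9! = 362880.
Probability = 6883/362880 = 6883/362880.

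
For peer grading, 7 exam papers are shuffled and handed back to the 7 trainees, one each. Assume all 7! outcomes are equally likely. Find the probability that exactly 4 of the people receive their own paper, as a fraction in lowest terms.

1/72

Favorable outcomes: C(7,4)·!3 = 35·2 = 70.
Total outcomes: 7! = 5040.
Probability = 70/5040 = 1/72.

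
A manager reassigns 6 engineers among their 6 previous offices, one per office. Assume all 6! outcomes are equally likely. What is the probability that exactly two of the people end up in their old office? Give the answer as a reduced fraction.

3/16

Favorable outcomes: C(6,2)·!4 = 15·9 = 135.
Total outcomes: 6! = 720.
Probability = 135/720 = 3/16.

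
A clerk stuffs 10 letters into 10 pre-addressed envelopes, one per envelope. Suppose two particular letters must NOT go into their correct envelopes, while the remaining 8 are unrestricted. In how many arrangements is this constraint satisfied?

2943360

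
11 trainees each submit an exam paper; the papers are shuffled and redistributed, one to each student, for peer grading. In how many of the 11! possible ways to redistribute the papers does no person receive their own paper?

14684570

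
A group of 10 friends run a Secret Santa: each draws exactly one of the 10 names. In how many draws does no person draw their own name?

Recurrence: !10 = 9·(!9 + !8).
!10 = 9·(133496 + 14833) = 9·148329 = 1334961

1334961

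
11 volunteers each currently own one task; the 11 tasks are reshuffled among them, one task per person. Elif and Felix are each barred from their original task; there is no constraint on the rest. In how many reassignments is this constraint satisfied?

Let A_j be the event that the j-th constrained one is fixed. By inclusion-exclusion over the 2 events:
Σ_{j=0}^{2} (-1)^j C(2,j)(11-j)!
= C(2,0)·11! - C(2,1)·10! + C(2,2)·9!
= 39916800 - 7257600 + 362880
= 33022080

33022080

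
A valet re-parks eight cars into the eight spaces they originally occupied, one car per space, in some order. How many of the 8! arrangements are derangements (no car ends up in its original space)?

14833

The subfactorial !8 = [8!/e] (nearest integer).
8! = 40320, and 40320/e ≈ 14832.90, so !8 = 14833.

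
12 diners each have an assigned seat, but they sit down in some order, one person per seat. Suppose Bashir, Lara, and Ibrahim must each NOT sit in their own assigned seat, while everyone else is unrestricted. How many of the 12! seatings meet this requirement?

Inclusion-exclusion on the 3 forbidden self-matches:
Σ_{j=0}^{3} (-1)^j C(3,j)(12-j)!
= C(3,0)·12! - C(3,1)·11! + C(3,2)·10! - C(3,3)·9!
= 479001600 - 119750400 + 10886400 - 362880
= 369774720

369774720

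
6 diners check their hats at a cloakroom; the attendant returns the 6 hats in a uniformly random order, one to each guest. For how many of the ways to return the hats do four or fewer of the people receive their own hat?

719

# with exactly i fixed is C(6,i)·!(6-i); sum over i=0..4:
  i=0: C(6,0)·!6 = 1·265 = 265
  i=1: C(6,1)·!5 = 6·44 = 264
  i=2: C(6,2)·!4 = 15·9 = 135
  i=3: C(6,3)·!3 = 20·2 = 40
  i=4: C(6,4)·!2 = 15·1 = 15
Total = 719.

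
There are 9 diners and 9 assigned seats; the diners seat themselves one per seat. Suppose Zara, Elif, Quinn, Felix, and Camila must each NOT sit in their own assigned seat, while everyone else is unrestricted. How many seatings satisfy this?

Let A_j be the event that the j-th constrained one is fixed. By inclusion-exclusion over the 5 events:
Σ_{j=0}^{5} (-1)^j C(5,j)(9-j)!
= C(5,0)·9! - C(5,1)·8! + C(5,2)·7! - C(5,3)·6! + C(5,4)·5! - C(5,5)·4!
= 362880 - 201600 + 50400 - 7200 + 600 - 24
= 205056

205056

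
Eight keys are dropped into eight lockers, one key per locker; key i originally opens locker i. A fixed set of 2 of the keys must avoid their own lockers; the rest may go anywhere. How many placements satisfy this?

Let A_j be the event that the j-th constrained one is fixed. By inclusion-exclusion over the 2 events:
Σ_{j=0}^{2} (-1)^j C(2,j)(8-j)!
= C(2,0)·8! - C(2,1)·7! + C(2,2)·6!
= 40320 - 10080 + 720
= 30960

30960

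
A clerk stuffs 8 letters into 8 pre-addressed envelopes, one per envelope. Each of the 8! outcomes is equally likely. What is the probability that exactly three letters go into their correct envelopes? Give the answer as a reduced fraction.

11/180

Favorable outcomes: C(8,3)·!5 = 56·44 = 2464.
Total outcomes: 8! = 40320.
Probability = 2464/40320 = 11/180.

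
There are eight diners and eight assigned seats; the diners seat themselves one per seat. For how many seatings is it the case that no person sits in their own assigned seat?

14833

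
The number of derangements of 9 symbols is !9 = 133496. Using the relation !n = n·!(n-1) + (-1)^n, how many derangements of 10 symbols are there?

!10 = 10·133496 + 1 = 1334961.

1334961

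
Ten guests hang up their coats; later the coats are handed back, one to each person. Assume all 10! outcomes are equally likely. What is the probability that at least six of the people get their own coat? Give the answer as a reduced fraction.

17/28350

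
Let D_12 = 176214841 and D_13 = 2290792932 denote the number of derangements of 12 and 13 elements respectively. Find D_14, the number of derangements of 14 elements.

D_14 = (14-1)·(D_13 + D_12) = 13·(2290792932 + 176214841) = 13·2467007773 = 32071101049.

32071101049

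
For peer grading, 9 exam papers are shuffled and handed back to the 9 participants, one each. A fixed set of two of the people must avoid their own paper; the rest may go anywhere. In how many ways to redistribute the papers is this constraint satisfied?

Let A_j be the event that the j-th constrained one is fixed. By inclusion-exclusion over the 2 events:
Σ_{j=0}^{2} (-1)^j C(2,j)(9-j)!
= C(2,0)·9! - C(2,1)·8! + C(2,2)·7!
= 362880 - 80640 + 5040
= 287280

287280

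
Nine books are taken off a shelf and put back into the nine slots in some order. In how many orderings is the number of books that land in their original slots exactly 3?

22260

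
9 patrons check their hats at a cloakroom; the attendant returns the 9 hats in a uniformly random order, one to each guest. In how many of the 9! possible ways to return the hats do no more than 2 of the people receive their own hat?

333737

# with exactly i fixed is C(9,i)·!(9-i); sum over i=0..2:
  i=0: C(9,0)·!9 = 1·133496 = 133496
  i=1: C(9,1)·!8 = 9·14833 = 133497
  i=2: C(9,2)·!7 = 36·1854 = 66744
Total = 333737.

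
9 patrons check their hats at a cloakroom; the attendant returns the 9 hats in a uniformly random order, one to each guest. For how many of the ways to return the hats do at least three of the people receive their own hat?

Sum C(9,i)·!(9-i) for i = 3..9:
  i=3: C(9,3)·!6 = 84·265 = 22260
  i=4: C(9,4)·!5 = 126·44 = 5544
  i=5: C(9,5)·!4 = 126·9 = 1134
  i=6: C(9,6)·!3 = 84·2 = 168
  i=7: C(9,7)·!2 = 36·1 = 36
  i=8: C(9,8)·!1 = 9·0 = 0
  i=9: C(9,9)·!0 = 1·1 = 1
Total = 29143.

29143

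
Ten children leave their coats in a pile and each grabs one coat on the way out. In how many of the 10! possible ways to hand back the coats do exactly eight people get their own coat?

Pick the 8 fixed positions: C(10,8) = 45 ways.
The other 2 form a derangement: !2 = 1.
Total: 45 × 1 = 45.

45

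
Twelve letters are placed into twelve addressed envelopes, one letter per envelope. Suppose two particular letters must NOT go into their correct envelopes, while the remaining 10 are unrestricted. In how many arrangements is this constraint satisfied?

402796800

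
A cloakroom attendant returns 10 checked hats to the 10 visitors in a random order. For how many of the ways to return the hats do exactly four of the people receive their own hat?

55650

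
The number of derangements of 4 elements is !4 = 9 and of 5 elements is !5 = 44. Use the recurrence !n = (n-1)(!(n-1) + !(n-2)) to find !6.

265

!6 = (6-1)·(!5 + !4) = 5·(44 + 9) = 5·53 = 265.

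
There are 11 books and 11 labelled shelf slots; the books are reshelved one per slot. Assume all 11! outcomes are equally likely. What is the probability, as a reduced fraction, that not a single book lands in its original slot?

Favorable outcomes: !11 = 14684570.
Total outcomes: 11! = 39916800.
Probability = 14684570/39916800 = 1468457/3991680.

1468457/3991680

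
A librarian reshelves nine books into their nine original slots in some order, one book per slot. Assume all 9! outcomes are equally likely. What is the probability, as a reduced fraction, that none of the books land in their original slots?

16687/45360

Favorable outcomes: !9 = 133496.
Total outcomes: 9! = 362880.
Probability = 133496/362880 = 16687/45360.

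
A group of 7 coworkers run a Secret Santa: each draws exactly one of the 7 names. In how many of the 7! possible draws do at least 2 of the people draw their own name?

1331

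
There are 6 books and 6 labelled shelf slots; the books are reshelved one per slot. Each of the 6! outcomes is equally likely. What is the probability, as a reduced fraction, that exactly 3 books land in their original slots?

Favorable outcomes: C(6,3)·!3 = 20·2 = 40.
Total outcomes: 6! = 720.
Probability = 40/720 = 1/18.

1/18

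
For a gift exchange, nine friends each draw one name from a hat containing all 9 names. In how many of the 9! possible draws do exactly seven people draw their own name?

36

Pick the 7 fixed positions: C(9,7) = 36 ways.
The other 2 form a derangement: !2 = 1.
Total: 36 × 1 = 36.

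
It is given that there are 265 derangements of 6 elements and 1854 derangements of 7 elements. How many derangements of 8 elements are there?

14833

!8 = (8-1)·(!7 + !6) = 7·(1854 + 265) = 7·2119 = 14833.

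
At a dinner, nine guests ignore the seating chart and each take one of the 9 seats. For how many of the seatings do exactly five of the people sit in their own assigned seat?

Pick the 5 fixed positions: C(9,5) = 126 ways.
The other 4 form a derangement: !4 = 9.
Total: 126 × 9 = 1134.

1134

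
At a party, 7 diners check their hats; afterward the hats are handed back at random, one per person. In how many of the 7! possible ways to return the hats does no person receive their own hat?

1854

!7 is the nearest integer to 7!/e.
7! = 5040, and 5040/e ≈ 1854.11, so !7 = 1854.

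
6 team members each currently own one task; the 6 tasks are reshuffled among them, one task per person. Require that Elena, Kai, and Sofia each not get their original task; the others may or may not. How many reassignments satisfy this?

426

Let A_j be the event that the j-th constrained one is fixed. By inclusion-exclusion over the 3 events:
Σ_{j=0}^{3} (-1)^j C(3,j)(6-j)!
= C(3,0)·6! - C(3,1)·5! + C(3,2)·4! - C(3,3)·3!
= 720 - 360 + 72 - 6
= 426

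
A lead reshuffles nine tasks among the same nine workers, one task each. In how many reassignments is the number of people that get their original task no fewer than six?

205

Sum C(9,i)·!(9-i) for i = 6..9:
  i=6: C(9,6)·!3 = 84·2 = 168
  i=7: C(9,7)·!2 = 36·1 = 36
  i=8: C(9,8)·!1 = 9·0 = 0
  i=9: C(9,9)·!0 = 1·1 = 1
Total = 205.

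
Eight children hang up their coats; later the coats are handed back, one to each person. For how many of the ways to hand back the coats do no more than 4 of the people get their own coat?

Sum C(8,i)·!(8-i) for i = 0..4:
  i=0: C(8,0)·!8 = 1·14833 = 14833
  i=1: C(8,1)·!7 = 8·1854 = 14832
  i=2: C(8,2)·!6 = 28·265 = 7420
  i=3: C(8,3)·!5 = 56·44 = 2464
  i=4: C(8,4)·!4 = 70·9 = 630
Total = 40179.

40179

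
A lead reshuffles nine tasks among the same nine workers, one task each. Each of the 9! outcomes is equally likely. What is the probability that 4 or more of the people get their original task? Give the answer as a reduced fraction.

Favorable outcomes: Σ_{i≥4} C(9,i)·!(9-i) = 126·44 + 126·9 + 84·2 + 36·1 + 9·0 + 1·1 = 6883.
Total outcomes: 9! = 362880.
Probability = 6883/362880 = 6883/362880.

6883/362880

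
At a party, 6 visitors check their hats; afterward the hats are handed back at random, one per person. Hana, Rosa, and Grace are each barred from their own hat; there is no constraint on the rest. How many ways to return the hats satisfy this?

426

Let A_j be the event that the j-th constrained one is fixed. By inclusion-exclusion over the 3 events:
Σ_{j=0}^{3} (-1)^j C(3,j)(6-j)!
= C(3,0)·6! - C(3,1)·5! + C(3,2)·4! - C(3,3)·3!
= 720 - 360 + 72 - 6
= 426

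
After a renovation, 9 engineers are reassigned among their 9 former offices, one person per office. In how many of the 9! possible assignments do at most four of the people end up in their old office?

# with exactly i fixed is C(9,i)·!(9-i); sum over i=0..4:
  i=0: C(9,0)·!9 = 1·133496 = 133496
  i=1: C(9,1)·!8 = 9·14833 = 133497
  i=2: C(9,2)·!7 = 36·1854 = 66744
  i=3: C(9,3)·!6 = 84·265 = 22260
  i=4: C(9,4)·!5 = 126·44 = 5544
Total = 361541.

361541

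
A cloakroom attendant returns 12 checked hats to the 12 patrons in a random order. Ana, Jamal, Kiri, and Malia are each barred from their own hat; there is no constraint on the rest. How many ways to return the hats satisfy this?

339696000

Inclusion-exclusion on the 4 forbidden self-matches:
Σ_{j=0}^{4} (-1)^j C(4,j)(12-j)!
= C(4,0)·12! - C(4,1)·11! + C(4,2)·10! - C(4,3)·9! + C(4,4)·8!
= 479001600 - 159667200 + 21772800 - 1451520 + 40320
= 339696000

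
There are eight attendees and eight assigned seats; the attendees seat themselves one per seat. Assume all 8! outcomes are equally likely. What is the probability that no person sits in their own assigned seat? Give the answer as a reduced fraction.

Favorable outcomes: !8 = 14833.
Total outcomes: 8! = 40320.
Probability = 14833/40320 = 2119/5760.

2119/5760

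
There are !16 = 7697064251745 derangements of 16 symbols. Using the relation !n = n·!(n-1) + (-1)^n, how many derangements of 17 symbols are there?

130850092279664

!17 = 17·7697064251745 - 1 = 130850092279664.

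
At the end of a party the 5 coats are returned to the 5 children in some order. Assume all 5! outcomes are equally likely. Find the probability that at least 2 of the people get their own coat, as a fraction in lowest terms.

31/120

Favorable outcomes: Σ_{i≥2} C(5,i)·!(5-i) = 10·2 + 10·1 + 5·0 + 1·1 = 31.
Total outcomes: 5! = 120.
Probability = 31/120 = 31/120.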